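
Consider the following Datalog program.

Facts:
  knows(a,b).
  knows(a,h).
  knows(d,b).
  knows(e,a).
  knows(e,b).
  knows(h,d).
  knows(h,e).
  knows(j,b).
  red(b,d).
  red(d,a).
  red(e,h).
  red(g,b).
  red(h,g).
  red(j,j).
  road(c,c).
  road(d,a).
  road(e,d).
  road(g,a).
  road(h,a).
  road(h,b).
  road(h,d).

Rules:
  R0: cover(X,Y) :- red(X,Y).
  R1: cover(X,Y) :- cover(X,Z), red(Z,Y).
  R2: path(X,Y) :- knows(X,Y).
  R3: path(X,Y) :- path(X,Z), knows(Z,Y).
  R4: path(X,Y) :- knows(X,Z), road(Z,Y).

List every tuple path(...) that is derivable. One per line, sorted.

path(a,a)
path(a,b)
path(a,d)
path(a,e)
path(a,h)
path(d,b)
path(e,a)
path(e,b)
path(e,d)
path(e,e)
path(e,h)
path(h,a)
path(h,b)
path(h,d)
path(h,e)
path(h,h)
path(j,b)

round 1: derive path(a,b) via R2 from knows(a,b)
round 1: derive path(a,h) via R2 from knows(a,h)
round 1: derive path(d,b) via R2 from knows(d,b)
round 1: derive path(e,a) via R2 from knows(e,a)
round 1: derive path(e,b) via R2 from knows(e,b)
round 1: derive path(h,d) via R2 from knows(h,d)
round 1: derive path(h,e) via R2 from knows(h,e)
round 1: derive path(j,b) via R2 from knows(j,b)
round 1: derive path(a,a) via R4 from knows(a,h), road(h,a)
round 1: derive path(a,d) via R4 from knows(a,h), road(h,d)
round 1: derive path(h,a) via R4 from knows(h,d), road(d,a)
round 2: derive path(a,e) via R3 from path(a,h), knows(h,e)
round 2: derive path(e,h) via R3 from path(e,a), knows(a,h)
round 2: derive path(h,b) via R3 from path(h,a), knows(a,b)
round 2: derive path(h,h) via R3 from path(h,a), knows(a,h)
round 3: derive path(e,d) via R3 from path(e,h), knows(h,d)
round 3: derive path(e,e) via R3 from path(e,h), knows(h,e)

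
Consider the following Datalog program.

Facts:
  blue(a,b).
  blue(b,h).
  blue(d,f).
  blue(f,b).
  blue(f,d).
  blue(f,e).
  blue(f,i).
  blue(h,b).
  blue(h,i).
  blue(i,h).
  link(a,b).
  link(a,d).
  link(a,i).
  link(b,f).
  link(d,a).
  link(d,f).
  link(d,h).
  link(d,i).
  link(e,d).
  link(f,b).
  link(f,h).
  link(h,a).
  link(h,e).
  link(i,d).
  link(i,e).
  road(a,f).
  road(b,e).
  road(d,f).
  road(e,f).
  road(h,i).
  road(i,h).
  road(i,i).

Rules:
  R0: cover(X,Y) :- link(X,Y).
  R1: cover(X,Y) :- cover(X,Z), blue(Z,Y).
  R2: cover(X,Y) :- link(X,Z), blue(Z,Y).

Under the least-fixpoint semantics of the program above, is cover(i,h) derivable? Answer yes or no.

yes

round 1: derive cover(a,b) via R0 from link(a,b)
round 1: derive cover(a,d) via R0 from link(a,d)
round 1: derive cover(a,i) via R0 from link(a,i)
round 1: derive cover(b,f) via R0 from link(b,f)
round 1: derive cover(d,a) via R0 from link(d,a)
round 1: derive cover(d,f) via R0 from link(d,f)
round 1: derive cover(d,h) via R0 from link(d,h)
round 1: derive cover(d,i) via R0 from link(d,i)
round 1: derive cover(e,d) via R0 from link(e,d)
round 1: derive cover(f,b) via R0 from link(f,b)
round 1: derive cover(f,h) via R0 from link(f,h)
round 1: derive cover(h,a) via R0 from link(h,a)
round 1: derive cover(h,e) via R0 from link(h,e)
round 1: derive cover(i,d) via R0 from link(i,d)
round 1: derive cover(i,e) via R0 from link(i,e)
round 1: derive cover(a,f) via R2 from link(a,d), blue(d,f)
round 1: derive cover(a,h) via R2 from link(a,b), blue(b,h)
round 1: derive cover(b,b) via R2 from link(b,f), blue(f,b)
round 1: derive cover(b,d) via R2 from link(b,f), blue(f,d)
round 1: derive cover(b,e) via R2 from link(b,f), blue(f,e)
round 1: derive cover(b,i) via R2 from link(b,f), blue(f,i)
round 1: derive cover(d,b) via R2 from link(d,a), blue(a,b)
round 1: derive cover(d,d) via R2 from link(d,f), blue(f,d)
round 1: derive cover(d,e) via R2 from link(d,f), blue(f,e)
round 1: derive cover(e,f) via R2 from link(e,d), blue(d,f)
round 1: derive cover(f,i) via R2 from link(f,h), blue(h,i)
round 1: derive cover(h,b) via R2 from link(h,a), blue(a,b)
round 1: derive cover(i,f) via R2 from link(i,d), blue(d,f)
round 2: derive cover(a,e) via R1 from cover(a,f), blue(f,e)
round 2: derive cover(b,h) via R1 from cover(b,b), blue(b,h)
round 2: derive cover(e,b) via R1 from cover(e,f), blue(f,b)
round 2: derive cover(e,e) via R1 from cover(e,f), blue(f,e)
round 2: derive cover(e,i) via R1 from cover(e,f), blue(f,i)
round 2: derive cover(h,h) via R1 from cover(h,b), blue(b,h)
round 2: derive cover(i,b) via R1 from cover(i,f), blue(f,b)
round 2: derive cover(i,i) via R1 from cover(i,f), blue(f,i)
round 3: derive cover(e,h) via R1 from cover(e,b), blue(b,h)
round 3: derive cover(h,i) via R1 from cover(h,h), blue(h,i)
round 3: derive cover(i,h) via R1 from cover(i,b), blue(b,h)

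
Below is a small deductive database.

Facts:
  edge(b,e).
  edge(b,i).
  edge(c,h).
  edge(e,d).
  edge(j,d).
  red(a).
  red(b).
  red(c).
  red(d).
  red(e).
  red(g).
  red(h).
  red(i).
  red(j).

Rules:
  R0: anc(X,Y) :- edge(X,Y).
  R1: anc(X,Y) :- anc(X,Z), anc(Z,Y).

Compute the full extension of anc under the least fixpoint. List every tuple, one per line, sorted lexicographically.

round 1: derive anc(b,e) via R0 from edge(b,e)
round 1: derive anc(b,i) via R0 from edge(b,i)
round 1: derive anc(c,h) via R0 from edge(c,h)
round 1: derive anc(e,d) via R0 from edge(e,d)
round 1: derive anc(j,d) via R0 from edge(j,d)
round 2: derive anc(b,d) via R1 from anc(b,e), anc(e,d)

anc(b,d)
anc(b,e)
anc(b,i)
anc(c,h)
anc(e,d)
anc(j,d)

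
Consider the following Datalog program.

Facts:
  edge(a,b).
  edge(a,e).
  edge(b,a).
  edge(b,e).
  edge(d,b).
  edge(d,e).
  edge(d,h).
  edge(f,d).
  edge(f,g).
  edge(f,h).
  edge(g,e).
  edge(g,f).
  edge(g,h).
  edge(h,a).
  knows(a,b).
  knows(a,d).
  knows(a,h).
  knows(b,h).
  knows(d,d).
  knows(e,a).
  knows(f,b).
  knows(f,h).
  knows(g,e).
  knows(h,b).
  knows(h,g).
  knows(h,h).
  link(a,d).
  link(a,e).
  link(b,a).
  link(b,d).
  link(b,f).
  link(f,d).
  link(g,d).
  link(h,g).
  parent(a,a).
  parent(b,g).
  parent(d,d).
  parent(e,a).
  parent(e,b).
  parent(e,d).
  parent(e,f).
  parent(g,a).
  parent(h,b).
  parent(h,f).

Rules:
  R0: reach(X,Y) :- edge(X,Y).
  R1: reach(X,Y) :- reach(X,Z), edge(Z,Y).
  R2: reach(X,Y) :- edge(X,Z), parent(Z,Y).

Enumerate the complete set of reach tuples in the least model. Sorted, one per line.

reach(a,a)
reach(a,b)
reach(a,d)
reach(a,e)
reach(a,f)
reach(a,g)
reach(a,h)
reach(b,a)
reach(b,b)
reach(b,d)
reach(b,e)
reach(b,f)
reach(b,g)
reach(b,h)
reach(d,a)
reach(d,b)
reach(d,d)
reach(d,e)
reach(d,f)
reach(d,g)
reach(d,h)
reach(f,a)
reach(f,b)
reach(f,d)
reach(f,e)
reach(f,f)
reach(f,g)
reach(f,h)
reach(g,a)
reach(g,b)
reach(g,d)
reach(g,e)
reach(g,f)
reach(g,g)
reach(g,h)
reach(h,a)
reach(h,b)
reach(h,e)

round 1: derive reach(a,b) via R0 from edge(a,b)
round 1: derive reach(a,e) via R0 from edge(a,e)
round 1: derive reach(b,a) via R0 from edge(b,a)
round 1: derive reach(b,e) via R0 from edge(b,e)
round 1: derive reach(d,b) via R0 from edge(d,b)
round 1: derive reach(d,e) via R0 from edge(d,e)
round 1: derive reach(d,h) via R0 from edge(d,h)
round 1: derive reach(f,d) via R0 from edge(f,d)
round 1: derive reach(f,g) via R0 from edge(f,g)
round 1: derive reach(f,h) via R0 from edge(f,h)
round 1: derive reach(g,e) via R0 from edge(g,e)
round 1: derive reach(g,f) via R0 from edge(g,f)
round 1: derive reach(g,h) via R0 from edge(g,h)
round 1: derive reach(h,a) via R0 from edge(h,a)
round 1: derive reach(a,a) via R2 from edge(a,e), parent(e,a)
round 1: derive reach(a,d) via R2 from edge(a,e), parent(e,d)
round 1: derive reach(a,f) via R2 from edge(a,e), parent(e,f)
round 1: derive reach(a,g) via R2 from edge(a,b), parent(b,g)
round 1: derive reach(b,b) via R2 from edge(b,e), parent(e,b)
round 1: derive reach(b,d) via R2 from edge(b,e), parent(e,d)
round 1: derive reach(b,f) via R2 from edge(b,e), parent(e,f)
round 1: derive reach(d,a) via R2 from edge(d,e), parent(e,a)
round 1: derive reach(d,d) via R2 from edge(d,e), parent(e,d)
round 1: derive reach(d,f) via R2 from edge(d,e), parent(e,f)
round 1: derive reach(d,g) via R2 from edge(d,b), parent(b,g)
round 1: derive reach(f,a) via R2 from edge(f,g), parent(g,a)
round 1: derive reach(f,b) via R2 from edge(f,h), parent(h,b)
round 1: derive reach(f,f) via R2 from edge(f,h), parent(h,f)
round 1: derive reach(g,a) via R2 from edge(g,e), parent(e,a)
round 1: derive reach(g,b) via R2 from edge(g,e), parent(e,b)
round 1: derive reach(g,d) via R2 from edge(g,e), parent(e,d)
round 2: derive reach(a,h) via R1 from reach(a,d), edge(d,h)
round 2: derive reach(b,g) via R1 from reach(b,f), edge(f,g)
round 2: derive reach(b,h) via R1 from reach(b,d), edge(d,h)
round 2: derive reach(f,e) via R1 from reach(f,a), edge(a,e)
round 2: derive reach(g,g) via R1 from reach(g,f), edge(f,g)
round 2: derive reach(h,b) via R1 from reach(h,a), edge(a,b)
round 2: derive reach(h,e) via R1 from reach(h,a), edge(a,e)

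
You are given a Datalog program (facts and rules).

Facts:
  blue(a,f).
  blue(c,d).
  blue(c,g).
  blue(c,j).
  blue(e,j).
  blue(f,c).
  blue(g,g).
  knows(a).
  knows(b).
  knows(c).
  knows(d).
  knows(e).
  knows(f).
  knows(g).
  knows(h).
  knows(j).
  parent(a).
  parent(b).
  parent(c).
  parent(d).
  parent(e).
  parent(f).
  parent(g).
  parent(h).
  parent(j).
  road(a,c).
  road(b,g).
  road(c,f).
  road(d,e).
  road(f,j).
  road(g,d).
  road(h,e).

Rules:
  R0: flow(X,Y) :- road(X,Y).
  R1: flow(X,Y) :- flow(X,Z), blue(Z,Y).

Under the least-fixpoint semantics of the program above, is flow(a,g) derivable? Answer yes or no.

yes

round 1: derive flow(a,c) via R0 from road(a,c)
round 1: derive flow(b,g) via R0 from road(b,g)
round 1: derive flow(c,f) via R0 from road(c,f)
round 1: derive flow(d,e) via R0 from road(d,e)
round 1: derive flow(f,j) via R0 from road(f,j)
round 1: derive flow(g,d) via R0 from road(g,d)
round 1: derive flow(h,e) via R0 from road(h,e)
round 2: derive flow(a,d) via R1 from flow(a,c), blue(c,d)
round 2: derive flow(a,g) via R1 from flow(a,c), blue(c,g)
round 2: derive flow(a,j) via R1 from flow(a,c), blue(c,j)
round 2: derive flow(c,c) via R1 from flow(c,f), blue(f,c)
round 2: derive flow(d,j) via R1 from flow(d,e), blue(e,j)
round 2: derive flow(h,j) via R1 from flow(h,e), blue(e,j)
round 3: derive flow(c,d) via R1 from flow(c,c), blue(c,d)
round 3: derive flow(c,g) via R1 from flow(c,c), blue(c,g)
round 3: derive flow(c,j) via R1 from flow(c,c), blue(c,j)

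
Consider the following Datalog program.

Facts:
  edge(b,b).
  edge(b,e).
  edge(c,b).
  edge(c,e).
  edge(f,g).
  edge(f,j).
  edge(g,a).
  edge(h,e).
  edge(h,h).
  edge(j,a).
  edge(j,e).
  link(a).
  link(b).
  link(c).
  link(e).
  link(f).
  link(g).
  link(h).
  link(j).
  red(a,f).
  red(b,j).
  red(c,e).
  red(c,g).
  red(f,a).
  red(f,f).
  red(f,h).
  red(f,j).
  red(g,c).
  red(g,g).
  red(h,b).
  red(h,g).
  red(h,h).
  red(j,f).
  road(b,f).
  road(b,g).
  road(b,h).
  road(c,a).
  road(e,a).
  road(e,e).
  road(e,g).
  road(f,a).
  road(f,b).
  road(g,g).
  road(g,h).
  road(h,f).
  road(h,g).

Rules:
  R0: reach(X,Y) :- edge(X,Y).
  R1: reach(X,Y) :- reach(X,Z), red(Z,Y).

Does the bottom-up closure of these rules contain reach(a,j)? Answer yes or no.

no

round 1: derive reach(b,b) via R0 from edge(b,b)
round 1: derive reach(b,e) via R0 from edge(b,e)
round 1: derive reach(c,b) via R0 from edge(c,b)
round 1: derive reach(c,e) via R0 from edge(c,e)
round 1: derive reach(f,g) via R0 from edge(f,g)
round 1: derive reach(f,j) via R0 from edge(f,j)
round 1: derive reach(g,a) via R0 from edge(g,a)
round 1: derive reach(h,e) via R0 from edge(h,e)
round 1: derive reach(h,h) via R0 from edge(h,h)
round 1: derive reach(j,a) via R0 from edge(j,a)
round 1: derive reach(j,e) via R0 from edge(j,e)
round 2: derive reach(b,j) via R1 from reach(b,b), red(b,j)
round 2: derive reach(c,j) via R1 from reach(c,b), red(b,j)
round 2: derive reach(f,c) via R1 from reach(f,g), red(g,c)
round 2: derive reach(f,f) via R1 from reach(f,j), red(j,f)
round 2: derive reach(g,f) via R1 from reach(g,a), red(a,f)
round 2: derive reach(h,b) via R1 from reach(h,h), red(h,b)
round 2: derive reach(h,g) via R1 from reach(h,h), red(h,g)
round 2: derive reach(j,f) via R1 from reach(j,a), red(a,f)
round 3: derive reach(b,f) via R1 from reach(b,j), red(j,f)
round 3: derive reach(c,f) via R1 from reach(c,j), red(j,f)
round 3: derive reach(f,a) via R1 from reach(f,f), red(f,a)
round 3: derive reach(f,e) via R1 from reach(f,c), red(c,e)
round 3: derive reach(f,h) via R1 from reach(f,f), red(f,h)
round 3: derive reach(g,h) via R1 from reach(g,f), red(f,h)
round 3: derive reach(g,j) via R1 from reach(g,f), red(f,j)
round 3: derive reach(h,c) via R1 from reach(h,g), red(g,c)
round 3: derive reach(h,j) via R1 from reach(h,b), red(b,j)
round 3: derive reach(j,h) via R1 from reach(j,f), red(f,h)
round 3: derive reach(j,j) via R1 from reach(j,f), red(f,j)
round 4: derive reach(b,a) via R1 from reach(b,f), red(f,a)
round 4: derive reach(b,h) via R1 from reach(b,f), red(f,h)
round 4: derive reach(c,a) via R1 from reach(c,f), red(f,a)
round 4: derive reach(c,h) via R1 from reach(c,f), red(f,h)
round 4: derive reach(f,b) via R1 from reach(f,h), red(h,b)
round 4: derive reach(g,b) via R1 from reach(g,h), red(h,b)
round 4: derive reach(g,g) via R1 from reach(g,h), red(h,g)
round 4: derive reach(h,f) via R1 from reach(h,j), red(j,f)
round 4: derive reach(j,b) via R1 from reach(j,h), red(h,b)
round 4: derive reach(j,g) via R1 from reach(j,h), red(h,g)
round 5: derive reach(b,g) via R1 from reach(b,h), red(h,g)
round 5: derive reach(c,g) via R1 from reach(c,h), red(h,g)
round 5: derive reach(g,c) via R1 from reach(g,g), red(g,c)
round 5: derive reach(h,a) via R1 from reach(h,f), red(f,a)
round 5: derive reach(j,c) via R1 from reach(j,g), red(g,c)
round 6: derive reach(b,c) via R1 from reach(b,g), red(g,c)
round 6: derive reach(c,c) via R1 from reach(c,g), red(g,c)
round 6: derive reach(g,e) via R1 from reach(g,c), red(c,e)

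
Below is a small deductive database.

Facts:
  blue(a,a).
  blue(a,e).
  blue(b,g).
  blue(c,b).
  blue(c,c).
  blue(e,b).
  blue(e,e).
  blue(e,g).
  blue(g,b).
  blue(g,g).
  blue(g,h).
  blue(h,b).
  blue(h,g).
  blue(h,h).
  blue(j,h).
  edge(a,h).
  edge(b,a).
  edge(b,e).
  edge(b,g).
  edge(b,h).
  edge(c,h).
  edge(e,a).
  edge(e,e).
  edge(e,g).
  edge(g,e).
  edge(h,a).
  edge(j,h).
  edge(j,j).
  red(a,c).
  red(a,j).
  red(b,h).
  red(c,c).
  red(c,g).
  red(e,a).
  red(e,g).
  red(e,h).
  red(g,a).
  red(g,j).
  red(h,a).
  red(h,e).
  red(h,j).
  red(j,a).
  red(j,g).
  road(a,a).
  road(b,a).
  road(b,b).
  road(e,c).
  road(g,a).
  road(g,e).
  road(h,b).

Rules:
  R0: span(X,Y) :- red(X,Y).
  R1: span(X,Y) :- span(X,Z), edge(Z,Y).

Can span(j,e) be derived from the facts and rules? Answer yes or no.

yes

round 1: derive span(a,c) via R0 from red(a,c)
round 1: derive span(a,j) via R0 from red(a,j)
round 1: derive span(b,h) via R0 from red(b,h)
round 1: derive span(c,c) via R0 from red(c,c)
round 1: derive span(c,g) via R0 from red(c,g)
round 1: derive span(e,a) via R0 from red(e,a)
round 1: derive span(e,g) via R0 from red(e,g)
round 1: derive span(e,h) via R0 from red(e,h)
round 1: derive span(g,a) via R0 from red(g,a)
round 1: derive span(g,j) via R0 from red(g,j)
round 1: derive span(h,a) via R0 from red(h,a)
round 1: derive span(h,e) via R0 from red(h,e)
round 1: derive span(h,j) via R0 from red(h,j)
round 1: derive span(j,a) via R0 from red(j,a)
round 1: derive span(j,g) via R0 from red(j,g)
round 2: derive span(a,h) via R1 from span(a,c), edge(c,h)
round 2: derive span(b,a) via R1 from span(b,h), edge(h,a)
round 2: derive span(c,e) via R1 from span(c,g), edge(g,e)
round 2: derive span(c,h) via R1 from span(c,c), edge(c,h)
round 2: derive span(e,e) via R1 from span(e,g), edge(g,e)
round 2: derive span(g,h) via R1 from span(g,a), edge(a,h)
round 2: derive span(h,g) via R1 from span(h,e), edge(e,g)
round 2: derive span(h,h) via R1 from span(h,a), edge(a,h)
round 2: derive span(j,e) via R1 from span(j,g), edge(g,e)
round 2: derive span(j,h) via R1 from span(j,a), edge(a,h)
round 3: derive span(a,a) via R1 from span(a,h), edge(h,a)
round 3: derive span(c,a) via R1 from span(c,e), edge(e,a)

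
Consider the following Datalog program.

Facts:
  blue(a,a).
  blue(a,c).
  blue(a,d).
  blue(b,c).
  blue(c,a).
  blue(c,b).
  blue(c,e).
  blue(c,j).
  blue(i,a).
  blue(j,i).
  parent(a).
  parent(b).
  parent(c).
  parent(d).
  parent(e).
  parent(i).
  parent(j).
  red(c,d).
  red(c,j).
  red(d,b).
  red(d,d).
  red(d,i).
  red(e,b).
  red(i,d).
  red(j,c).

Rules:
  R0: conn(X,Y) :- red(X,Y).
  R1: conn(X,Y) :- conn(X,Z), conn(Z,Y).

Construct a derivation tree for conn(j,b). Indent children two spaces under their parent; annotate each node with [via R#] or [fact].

round 1: derive conn(c,d) via R0 from red(c,d)
round 1: derive conn(c,j) via R0 from red(c,j)
round 1: derive conn(d,b) via R0 from red(d,b)
round 1: derive conn(d,d) via R0 from red(d,d)
round 1: derive conn(d,i) via R0 from red(d,i)
round 1: derive conn(e,b) via R0 from red(e,b)
round 1: derive conn(i,d) via R0 from red(i,d)
round 1: derive conn(j,c) via R0 from red(j,c)
round 2: derive conn(c,b) via R1 from conn(c,d), conn(d,b)
round 2: derive conn(c,c) via R1 from conn(c,j), conn(j,c)
round 2: derive conn(c,i) via R1 from conn(c,d), conn(d,i)
round 2: derive conn(i,b) via R1 from conn(i,d), conn(d,b)
round 2: derive conn(i,i) via R1 from conn(i,d), conn(d,i)
round 2: derive conn(j,d) via R1 from conn(j,c), conn(c,d)
round 2: derive conn(j,j) via R1 from conn(j,c), conn(c,j)
round 3: derive conn(j,b) via R1 from conn(j,c), conn(c,b)
round 3: derive conn(j,i) via R1 from conn(j,c), conn(c,i)

conn(j,b)  [via R1]
  conn(j,c)  [via R0]
    red(j,c)  [fact]
  conn(c,b)  [via R1]
    conn(c,d)  [via R0]
      red(c,d)  [fact]
    conn(d,b)  [via R0]
      red(d,b)  [fact]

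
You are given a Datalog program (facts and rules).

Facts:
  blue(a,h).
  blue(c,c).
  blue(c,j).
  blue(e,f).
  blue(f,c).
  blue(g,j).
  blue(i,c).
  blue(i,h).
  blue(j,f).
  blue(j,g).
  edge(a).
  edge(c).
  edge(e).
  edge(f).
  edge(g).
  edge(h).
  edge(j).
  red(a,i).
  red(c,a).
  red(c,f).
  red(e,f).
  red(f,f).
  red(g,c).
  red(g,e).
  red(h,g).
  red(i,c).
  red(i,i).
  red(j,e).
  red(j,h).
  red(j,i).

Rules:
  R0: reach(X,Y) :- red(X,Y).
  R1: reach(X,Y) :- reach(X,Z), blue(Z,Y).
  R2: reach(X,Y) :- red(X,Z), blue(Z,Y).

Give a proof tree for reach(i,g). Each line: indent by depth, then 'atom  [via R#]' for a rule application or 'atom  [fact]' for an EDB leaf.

reach(i,g)  [via R1]
  reach(i,j)  [via R2]
    red(i,c)  [fact]
    blue(c,j)  [fact]
  blue(j,g)  [fact]

round 1: derive reach(a,i) via R0 from red(a,i)
round 1: derive reach(c,a) via R0 from red(c,a)
round 1: derive reach(c,f) via R0 from red(c,f)
round 1: derive reach(e,f) via R0 from red(e,f)
round 1: derive reach(f,f) via R0 from red(f,f)
round 1: derive reach(g,c) via R0 from red(g,c)
round 1: derive reach(g,e) via R0 from red(g,e)
round 1: derive reach(h,g) via R0 from red(h,g)
round 1: derive reach(i,c) via R0 from red(i,c)
round 1: derive reach(i,i) via R0 from red(i,i)
round 1: derive reach(j,e) via R0 from red(j,e)
round 1: derive reach(j,h) via R0 from red(j,h)
round 1: derive reach(j,i) via R0 from red(j,i)
round 1: derive reach(a,c) via R2 from red(a,i), blue(i,c)
round 1: derive reach(a,h) via R2 from red(a,i), blue(i,h)
round 1: derive reach(c,c) via R2 from red(c,f), blue(f,c)
round 1: derive reach(c,h) via R2 from red(c,a), blue(a,h)
round 1: derive reach(e,c) via R2 from red(e,f), blue(f,c)
round 1: derive reach(f,c) via R2 from red(f,f), blue(f,c)
round 1: derive reach(g,f) via R2 from red(g,e), blue(e,f)
round 1: derive reach(g,j) via R2 from red(g,c), blue(c,j)
round 1: derive reach(h,j) via R2 from red(h,g), blue(g,j)
round 1: derive reach(i,h) via R2 from red(i,i), blue(i,h)
round 1: derive reach(i,j) via R2 from red(i,c), blue(c,j)
round 1: derive reach(j,c) via R2 from red(j,i), blue(i,c)
round 1: derive reach(j,f) via R2 from red(j,e), blue(e,f)
round 2: derive reach(a,j) via R1 from reach(a,c), blue(c,j)
round 2: derive reach(c,j) via R1 from reach(c,c), blue(c,j)
round 2: derive reach(e,j) via R1 from reach(e,c), blue(c,j)
round 2: derive reach(f,j) via R1 from reach(f,c), blue(c,j)
round 2: derive reach(g,g) via R1 from reach(g,j), blue(j,g)
round 2: derive reach(h,f) via R1 from reach(h,j), blue(j,f)
round 2: derive reach(i,f) via R1 from reach(i,j), blue(j,f)
round 2: derive reach(i,g) via R1 from reach(i,j), blue(j,g)
round 2: derive reach(j,j) via R1 from reach(j,c), blue(c,j)
round 3: derive reach(a,f) via R1 from reach(a,j), blue(j,f)
round 3: derive reach(a,g) via R1 from reach(a,j), blue(j,g)
round 3: derive reach(c,g) via R1 from reach(c,j), blue(j,g)
round 3: derive reach(e,g) via R1 from reach(e,j), blue(j,g)
round 3: derive reach(f,g) via R1 from reach(f,j), blue(j,g)
round 3: derive reach(h,c) via R1 from reach(h,f), blue(f,c)
round 3: derive reach(j,g) via R1 from reach(j,j), blue(j,g)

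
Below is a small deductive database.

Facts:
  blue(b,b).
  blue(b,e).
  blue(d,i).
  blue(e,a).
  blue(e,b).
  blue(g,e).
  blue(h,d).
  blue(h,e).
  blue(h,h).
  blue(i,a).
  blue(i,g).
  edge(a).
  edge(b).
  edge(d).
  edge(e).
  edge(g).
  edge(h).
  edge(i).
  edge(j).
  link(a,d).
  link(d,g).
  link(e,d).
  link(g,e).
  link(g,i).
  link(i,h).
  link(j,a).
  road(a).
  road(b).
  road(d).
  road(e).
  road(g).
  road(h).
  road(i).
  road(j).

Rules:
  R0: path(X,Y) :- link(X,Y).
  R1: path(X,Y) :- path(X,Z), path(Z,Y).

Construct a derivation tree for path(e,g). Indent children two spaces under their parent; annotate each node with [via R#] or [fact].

round 1: derive path(a,d) via R0 from link(a,d)
round 1: derive path(d,g) via R0 from link(d,g)
round 1: derive path(e,d) via R0 from link(e,d)
round 1: derive path(g,e) via R0 from link(g,e)
round 1: derive path(g,i) via R0 from link(g,i)
round 1: derive path(i,h) via R0 from link(i,h)
round 1: derive path(j,a) via R0 from link(j,a)
round 2: derive path(a,g) via R1 from path(a,d), path(d,g)
round 2: derive path(d,e) via R1 from path(d,g), path(g,e)
round 2: derive path(d,i) via R1 from path(d,g), path(g,i)
round 2: derive path(e,g) via R1 from path(e,d), path(d,g)
round 2: derive path(g,d) via R1 from path(g,e), path(e,d)
round 2: derive path(g,h) via R1 from path(g,i), path(i,h)
round 2: derive path(j,d) via R1 from path(j,a), path(a,d)
round 3: derive path(a,e) via R1 from path(a,d), path(d,e)
round 3: derive path(a,h) via R1 from path(a,g), path(g,h)
round 3: derive path(a,i) via R1 from path(a,d), path(d,i)
round 3: derive path(d,d) via R1 from path(d,e), path(e,d)
round 3: derive path(d,h) via R1 from path(d,g), path(g,h)
round 3: derive path(e,e) via R1 from path(e,d), path(d,e)
round 3: derive path(e,h) via R1 from path(e,g), path(g,h)
round 3: derive path(e,i) via R1 from path(e,d), path(d,i)
round 3: derive path(g,g) via R1 from path(g,d), path(d,g)
round 3: derive path(j,e) via R1 from path(j,d), path(d,e)
round 3: derive path(j,g) via R1 from path(j,a), path(a,g)
round 3: derive path(j,i) via R1 from path(j,d), path(d,i)
round 4: derive path(j,h) via R1 from path(j,a), path(a,h)

path(e,g)  [via R1]
  path(e,d)  [via R0]
    link(e,d)  [fact]
  path(d,g)  [via R0]
    link(d,g)  [fact]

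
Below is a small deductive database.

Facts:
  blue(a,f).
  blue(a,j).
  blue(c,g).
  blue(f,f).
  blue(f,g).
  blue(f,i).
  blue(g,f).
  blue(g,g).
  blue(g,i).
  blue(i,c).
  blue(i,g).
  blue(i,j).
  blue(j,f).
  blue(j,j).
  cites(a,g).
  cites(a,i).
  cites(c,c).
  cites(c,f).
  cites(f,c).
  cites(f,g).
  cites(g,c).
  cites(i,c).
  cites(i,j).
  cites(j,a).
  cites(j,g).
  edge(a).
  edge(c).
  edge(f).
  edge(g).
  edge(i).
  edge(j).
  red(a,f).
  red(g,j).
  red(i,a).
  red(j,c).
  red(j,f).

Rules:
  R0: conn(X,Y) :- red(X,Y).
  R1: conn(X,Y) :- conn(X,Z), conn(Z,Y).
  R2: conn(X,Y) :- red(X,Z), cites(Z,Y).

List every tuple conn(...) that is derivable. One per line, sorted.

round 1: derive conn(a,f) via R0 from red(a,f)
round 1: derive conn(g,j) via R0 from red(g,j)
round 1: derive conn(i,a) via R0 from red(i,a)
round 1: derive conn(j,c) via R0 from red(j,c)
round 1: derive conn(j,f) via R0 from red(j,f)
round 1: derive conn(a,c) via R2 from red(a,f), cites(f,c)
round 1: derive conn(a,g) via R2 from red(a,f), cites(f,g)
round 1: derive conn(g,a) via R2 from red(g,j), cites(j,a)
round 1: derive conn(g,g) via R2 from red(g,j), cites(j,g)
round 1: derive conn(i,g) via R2 from red(i,a), cites(a,g)
round 1: derive conn(i,i) via R2 from red(i,a), cites(a,i)
round 1: derive conn(j,g) via R2 from red(j,f), cites(f,g)
round 2: derive conn(a,a) via R1 from conn(a,g), conn(g,a)
round 2: derive conn(a,j) via R1 from conn(a,g), conn(g,j)
round 2: derive conn(g,c) via R1 from conn(g,a), conn(a,c)
round 2: derive conn(g,f) via R1 from conn(g,a), conn(a,f)
round 2: derive conn(i,c) via R1 from conn(i,a), conn(a,c)
round 2: derive conn(i,f) via R1 from conn(i,a), conn(a,f)
round 2: derive conn(i,j) via R1 from conn(i,g), conn(g,j)
round 2: derive conn(j,a) via R1 from conn(j,g), conn(g,a)
round 2: derive conn(j,j) via R1 from conn(j,g), conn(g,j)

conn(a,a)
conn(a,c)
conn(a,f)
conn(a,g)
conn(a,j)
conn(g,a)
conn(g,c)
conn(g,f)
conn(g,g)
conn(g,j)
conn(i,a)
conn(i,c)
conn(i,f)
conn(i,g)
conn(i,i)
conn(i,j)
conn(j,a)
conn(j,c)
conn(j,f)
conn(j,g)
conn(j,j)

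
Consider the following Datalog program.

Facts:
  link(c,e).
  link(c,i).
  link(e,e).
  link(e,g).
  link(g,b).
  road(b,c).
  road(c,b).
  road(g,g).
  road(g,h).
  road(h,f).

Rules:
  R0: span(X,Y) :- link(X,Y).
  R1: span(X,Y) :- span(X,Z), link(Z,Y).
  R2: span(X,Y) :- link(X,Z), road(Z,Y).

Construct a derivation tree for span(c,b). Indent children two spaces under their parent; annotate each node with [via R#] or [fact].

round 1: derive span(c,e) via R0 from link(c,e)
round 1: derive span(c,i) via R0 from link(c,i)
round 1: derive span(e,e) via R0 from link(e,e)
round 1: derive span(e,g) via R0 from link(e,g)
round 1: derive span(g,b) via R0 from link(g,b)
round 1: derive span(e,h) via R2 from link(e,g), road(g,h)
round 1: derive span(g,c) via R2 from link(g,b), road(b,c)
round 2: derive span(c,g) via R1 from span(c,e), link(e,g)
round 2: derive span(e,b) via R1 from span(e,g), link(g,b)
round 2: derive span(g,e) via R1 from span(g,c), link(c,e)
round 2: derive span(g,i) via R1 from span(g,c), link(c,i)
round 3: derive span(c,b) via R1 from span(c,g), link(g,b)
round 3: derive span(g,g) via R1 from span(g,e), link(e,g)

span(c,b)  [via R1]
  span(c,g)  [via R1]
    span(c,e)  [via R0]
      link(c,e)  [fact]
    link(e,g)  [fact]
  link(g,b)  [fact]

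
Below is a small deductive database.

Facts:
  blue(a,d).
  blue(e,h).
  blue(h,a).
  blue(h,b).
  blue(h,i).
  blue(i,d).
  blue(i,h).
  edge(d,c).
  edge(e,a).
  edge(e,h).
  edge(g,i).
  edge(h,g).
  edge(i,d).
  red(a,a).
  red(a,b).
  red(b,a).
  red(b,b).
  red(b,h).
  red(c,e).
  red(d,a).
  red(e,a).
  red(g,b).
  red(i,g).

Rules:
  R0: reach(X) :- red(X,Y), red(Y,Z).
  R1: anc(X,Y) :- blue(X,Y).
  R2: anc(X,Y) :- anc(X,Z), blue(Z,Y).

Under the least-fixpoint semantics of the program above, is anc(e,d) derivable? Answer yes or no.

round 1: derive anc(a,d) via R1 from blue(a,d)
round 1: derive anc(e,h) via R1 from blue(e,h)
round 1: derive anc(h,a) via R1 from blue(h,a)
round 1: derive anc(h,b) via R1 from blue(h,b)
round 1: derive anc(h,i) via R1 from blue(h,i)
round 1: derive anc(i,d) via R1 from blue(i,d)
round 1: derive anc(i,h) via R1 from blue(i,h)
round 2: derive anc(e,a) via R2 from anc(e,h), blue(h,a)
round 2: derive anc(e,b) via R2 from anc(e,h), blue(h,b)
round 2: derive anc(e,i) via R2 from anc(e,h), blue(h,i)
round 2: derive anc(h,d) via R2 from anc(h,a), blue(a,d)
round 2: derive anc(h,h) via R2 from anc(h,i), blue(i,h)
round 2: derive anc(i,a) via R2 from anc(i,h), blue(h,a)
round 2: derive anc(i,b) via R2 from anc(i,h), blue(h,b)
round 2: derive anc(i,i) via R2 from anc(i,h), blue(h,i)
round 3: derive anc(e,d) via R2 from anc(e,a), blue(a,d)

yes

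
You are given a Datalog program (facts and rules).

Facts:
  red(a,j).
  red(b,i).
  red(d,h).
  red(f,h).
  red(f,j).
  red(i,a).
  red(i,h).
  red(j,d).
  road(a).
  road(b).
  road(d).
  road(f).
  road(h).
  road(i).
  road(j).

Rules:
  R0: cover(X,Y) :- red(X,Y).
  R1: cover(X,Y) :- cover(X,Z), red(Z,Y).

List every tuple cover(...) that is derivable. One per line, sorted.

cover(a,d)
cover(a,h)
cover(a,j)
cover(b,a)
cover(b,d)
cover(b,h)
cover(b,i)
cover(b,j)
cover(d,h)
cover(f,d)
cover(f,h)
cover(f,j)
cover(i,a)
cover(i,d)
cover(i,h)
cover(i,j)
cover(j,d)
cover(j,h)

round 1: derive cover(a,j) via R0 from red(a,j)
round 1: derive cover(b,i) via R0 from red(b,i)
round 1: derive cover(d,h) via R0 from red(d,h)
round 1: derive cover(f,h) via R0 from red(f,h)
round 1: derive cover(f,j) via R0 from red(f,j)
round 1: derive cover(i,a) via R0 from red(i,a)
round 1: derive cover(i,h) via R0 from red(i,h)
round 1: derive cover(j,d) via R0 from red(j,d)
round 2: derive cover(a,d) via R1 from cover(a,j), red(j,d)
round 2: derive cover(b,a) via R1 from cover(b,i), red(i,a)
round 2: derive cover(b,h) via R1 from cover(b,i), red(i,h)
round 2: derive cover(f,d) via R1 from cover(f,j), red(j,d)
round 2: derive cover(i,j) via R1 from cover(i,a), red(a,j)
round 2: derive cover(j,h) via R1 from cover(j,d), red(d,h)
round 3: derive cover(a,h) via R1 from cover(a,d), red(d,h)
round 3: derive cover(b,j) via R1 from cover(b,a), red(a,j)
round 3: derive cover(i,d) via R1 from cover(i,j), red(j,d)
round 4: derive cover(b,d) via R1 from cover(b,j), red(j,d)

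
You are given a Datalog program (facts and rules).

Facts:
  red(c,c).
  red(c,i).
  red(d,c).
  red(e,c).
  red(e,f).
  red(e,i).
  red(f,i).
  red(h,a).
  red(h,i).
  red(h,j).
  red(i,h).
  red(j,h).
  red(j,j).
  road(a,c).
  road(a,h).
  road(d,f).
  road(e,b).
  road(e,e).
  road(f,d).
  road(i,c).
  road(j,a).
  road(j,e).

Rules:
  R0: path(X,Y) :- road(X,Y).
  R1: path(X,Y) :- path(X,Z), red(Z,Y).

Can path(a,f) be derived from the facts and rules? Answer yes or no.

no

round 1: derive path(a,c) via R0 from road(a,c)
round 1: derive path(a,h) via R0 from road(a,h)
round 1: derive path(d,f) via R0 from road(d,f)
round 1: derive path(e,b) via R0 from road(e,b)
round 1: derive path(e,e) via R0 from road(e,e)
round 1: derive path(f,d) via R0 from road(f,d)
round 1: derive path(i,c) via R0 from road(i,c)
round 1: derive path(j,a) via R0 from road(j,a)
round 1: derive path(j,e) via R0 from road(j,e)
round 2: derive path(a,a) via R1 from path(a,h), red(h,a)
round 2: derive path(a,i) via R1 from path(a,c), red(c,i)
round 2: derive path(a,j) via R1 from path(a,h), red(h,j)
round 2: derive path(d,i) via R1 from path(d,f), red(f,i)
round 2: derive path(e,c) via R1 from path(e,e), red(e,c)
round 2: derive path(e,f) via R1 from path(e,e), red(e,f)
round 2: derive path(e,i) via R1 from path(e,e), red(e,i)
round 2: derive path(f,c) via R1 from path(f,d), red(d,c)
round 2: derive path(i,i) via R1 from path(i,c), red(c,i)
round 2: derive path(j,c) via R1 from path(j,e), red(e,c)
round 2: derive path(j,f) via R1 from path(j,e), red(e,f)
round 2: derive path(j,i) via R1 from path(j,e), red(e,i)
round 3: derive path(d,h) via R1 from path(d,i), red(i,h)
round 3: derive path(e,h) via R1 from path(e,i), red(i,h)
round 3: derive path(f,i) via R1 from path(f,c), red(c,i)
round 3: derive path(i,h) via R1 from path(i,i), red(i,h)
round 3: derive path(j,h) via R1 from path(j,i), red(i,h)
round 4: derive path(d,a) via R1 from path(d,h), red(h,a)
round 4: derive path(d,j) via R1 from path(d,h), red(h,j)
round 4: derive path(e,a) via R1 from path(e,h), red(h,a)
round 4: derive path(e,j) via R1 from path(e,h), red(h,j)
round 4: derive path(f,h) via R1 from path(f,i), red(i,h)
round 4: derive path(i,a) via R1 from path(i,h), red(h,a)
round 4: derive path(i,j) via R1 from path(i,h), red(h,j)
round 4: derive path(j,j) via R1 from path(j,h), red(h,j)
round 5: derive path(f,a) via R1 from path(f,h), red(h,a)
round 5: derive path(f,j) via R1 from path(f,h), red(h,j)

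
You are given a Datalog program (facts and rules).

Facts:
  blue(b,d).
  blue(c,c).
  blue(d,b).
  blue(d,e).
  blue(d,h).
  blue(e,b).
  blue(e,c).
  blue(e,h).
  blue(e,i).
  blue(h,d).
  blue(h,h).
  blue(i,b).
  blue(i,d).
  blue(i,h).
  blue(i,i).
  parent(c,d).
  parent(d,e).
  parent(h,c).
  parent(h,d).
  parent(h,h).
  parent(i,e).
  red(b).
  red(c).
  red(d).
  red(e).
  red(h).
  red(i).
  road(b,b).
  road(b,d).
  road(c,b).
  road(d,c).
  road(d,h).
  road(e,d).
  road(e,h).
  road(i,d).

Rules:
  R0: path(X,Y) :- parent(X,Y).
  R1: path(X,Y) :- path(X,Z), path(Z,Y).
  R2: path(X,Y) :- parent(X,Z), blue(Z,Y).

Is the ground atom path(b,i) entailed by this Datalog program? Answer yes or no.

round 1: derive path(c,d) via R0 from parent(c,d)
round 1: derive path(d,e) via R0 from parent(d,e)
round 1: derive path(h,c) via R0 from parent(h,c)
round 1: derive path(h,d) via R0 from parent(h,d)
round 1: derive path(h,h) via R0 from parent(h,h)
round 1: derive path(i,e) via R0 from parent(i,e)
round 1: derive path(c,b) via R2 from parent(c,d), blue(d,b)
round 1: derive path(c,e) via R2 from parent(c,d), blue(d,e)
round 1: derive path(c,h) via R2 from parent(c,d), blue(d,h)
round 1: derive path(d,b) via R2 from parent(d,e), blue(e,b)
round 1: derive path(d,c) via R2 from parent(d,e), blue(e,c)
round 1: derive path(d,h) via R2 from parent(d,e), blue(e,h)
round 1: derive path(d,i) via R2 from parent(d,e), blue(e,i)
round 1: derive path(h,b) via R2 from parent(h,d), blue(d,b)
round 1: derive path(h,e) via R2 from parent(h,d), blue(d,e)
round 1: derive path(i,b) via R2 from parent(i,e), blue(e,b)
round 1: derive path(i,c) via R2 from parent(i,e), blue(e,c)
round 1: derive path(i,h) via R2 from parent(i,e), blue(e,h)
round 1: derive path(i,i) via R2 from parent(i,e), blue(e,i)
round 2: derive path(c,c) via R1 from path(c,d), path(d,c)
round 2: derive path(c,i) via R1 from path(c,d), path(d,i)
round 2: derive path(d,d) via R1 from path(d,c), path(c,d)
round 2: derive path(h,i) via R1 from path(h,d), path(d,i)
round 2: derive path(i,d) via R1 from path(i,c), path(c,d)

no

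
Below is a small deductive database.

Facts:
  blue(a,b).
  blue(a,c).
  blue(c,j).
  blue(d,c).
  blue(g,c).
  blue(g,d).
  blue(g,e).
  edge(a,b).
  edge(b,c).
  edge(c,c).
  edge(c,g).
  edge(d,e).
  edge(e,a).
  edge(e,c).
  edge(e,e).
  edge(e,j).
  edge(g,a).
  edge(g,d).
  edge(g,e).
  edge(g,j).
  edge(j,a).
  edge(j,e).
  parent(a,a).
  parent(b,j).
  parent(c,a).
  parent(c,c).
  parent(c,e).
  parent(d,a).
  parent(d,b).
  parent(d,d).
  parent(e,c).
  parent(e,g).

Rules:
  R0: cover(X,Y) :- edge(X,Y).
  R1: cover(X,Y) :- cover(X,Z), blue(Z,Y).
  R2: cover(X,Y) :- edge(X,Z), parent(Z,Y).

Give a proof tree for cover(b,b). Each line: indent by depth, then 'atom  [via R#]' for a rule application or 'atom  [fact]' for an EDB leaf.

cover(b,b)  [via R1]
  cover(b,a)  [via R2]
    edge(b,c)  [fact]
    parent(c,a)  [fact]
  blue(a,b)  [fact]

round 1: derive cover(a,b) via R0 from edge(a,b)
round 1: derive cover(b,c) via R0 from edge(b,c)
round 1: derive cover(c,c) via R0 from edge(c,c)
round 1: derive cover(c,g) via R0 from edge(c,g)
round 1: derive cover(d,e) via R0 from edge(d,e)
round 1: derive cover(e,a) via R0 from edge(e,a)
round 1: derive cover(e,c) via R0 from edge(e,c)
round 1: derive cover(e,e) via R0 from edge(e,e)
round 1: derive cover(e,j) via R0 from edge(e,j)
round 1: derive cover(g,a) via R0 from edge(g,a)
round 1: derive cover(g,d) via R0 from edge(g,d)
round 1: derive cover(g,e) via R0 from edge(g,e)
round 1: derive cover(g,j) via R0 from edge(g,j)
round 1: derive cover(j,a) via R0 from edge(j,a)
round 1: derive cover(j,e) via R0 from edge(j,e)
round 1: derive cover(a,j) via R2 from edge(a,b), parent(b,j)
round 1: derive cover(b,a) via R2 from edge(b,c), parent(c,a)
round 1: derive cover(b,e) via R2 from edge(b,c), parent(c,e)
round 1: derive cover(c,a) via R2 from edge(c,c), parent(c,a)
round 1: derive cover(c,e) via R2 from edge(c,c), parent(c,e)
round 1: derive cover(d,c) via R2 from edge(d,e), parent(e,c)
round 1: derive cover(d,g) via R2 from edge(d,e), parent(e,g)
round 1: derive cover(e,g) via R2 from edge(e,e), parent(e,g)
round 1: derive cover(g,b) via R2 from edge(g,d), parent(d,b)
round 1: derive cover(g,c) via R2 from edge(g,e), parent(e,c)
round 1: derive cover(g,g) via R2 from edge(g,e), parent(e,g)
round 1: derive cover(j,c) via R2 from edge(j,e), parent(e,c)
round 1: derive cover(j,g) via R2 from edge(j,e), parent(e,g)
round 2: derive cover(b,b) via R1 from cover(b,a), blue(a,b)
round 2: derive cover(b,j) via R1 from cover(b,c), blue(c,j)
round 2: derive cover(c,b) via R1 from cover(c,a), blue(a,b)
round 2: derive cover(c,d) via R1 from cover(c,g), blue(g,d)
round 2: derive cover(c,j) via R1 from cover(c,c), blue(c,j)
round 2: derive cover(d,d) via R1 from cover(d,g), blue(g,d)
round 2: derive cover(d,j) via R1 from cover(d,c), blue(c,j)
round 2: derive cover(e,b) via R1 from cover(e,a), blue(a,b)
round 2: derive cover(e,d) via R1 from cover(e,g), blue(g,d)
round 2: derive cover(j,b) via R1 from cover(j,a), blue(a,b)
round 2: derive cover(j,d) via R1 from cover(j,g), blue(g,d)
round 2: derive cover(j,j) via R1 from cover(j,c), blue(c,j)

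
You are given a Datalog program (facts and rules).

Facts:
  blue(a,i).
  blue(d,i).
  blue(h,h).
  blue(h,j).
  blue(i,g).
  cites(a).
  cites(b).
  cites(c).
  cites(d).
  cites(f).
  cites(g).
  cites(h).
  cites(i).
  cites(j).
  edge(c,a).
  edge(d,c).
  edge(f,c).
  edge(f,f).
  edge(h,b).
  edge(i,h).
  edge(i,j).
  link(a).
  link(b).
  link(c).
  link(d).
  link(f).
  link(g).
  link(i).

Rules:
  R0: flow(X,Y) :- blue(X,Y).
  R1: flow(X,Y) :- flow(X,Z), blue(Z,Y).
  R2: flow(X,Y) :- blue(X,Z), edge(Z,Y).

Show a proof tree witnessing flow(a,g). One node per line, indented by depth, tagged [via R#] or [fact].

round 1: derive flow(a,i) via R0 from blue(a,i)
round 1: derive flow(d,i) via R0 from blue(d,i)
round 1: derive flow(h,h) via R0 from blue(h,h)
round 1: derive flow(h,j) via R0 from blue(h,j)
round 1: derive flow(i,g) via R0 from blue(i,g)
round 1: derive flow(a,h) via R2 from blue(a,i), edge(i,h)
round 1: derive flow(a,j) via R2 from blue(a,i), edge(i,j)
round 1: derive flow(d,h) via R2 from blue(d,i), edge(i,h)
round 1: derive flow(d,j) via R2 from blue(d,i), edge(i,j)
round 1: derive flow(h,b) via R2 from blue(h,h), edge(h,b)
round 2: derive flow(a,g) via R1 from flow(a,i), blue(i,g)
round 2: derive flow(d,g) via R1 from flow(d,i), blue(i,g)

flow(a,g)  [via R1]
  flow(a,i)  [via R0]
    blue(a,i)  [fact]
  blue(i,g)  [fact]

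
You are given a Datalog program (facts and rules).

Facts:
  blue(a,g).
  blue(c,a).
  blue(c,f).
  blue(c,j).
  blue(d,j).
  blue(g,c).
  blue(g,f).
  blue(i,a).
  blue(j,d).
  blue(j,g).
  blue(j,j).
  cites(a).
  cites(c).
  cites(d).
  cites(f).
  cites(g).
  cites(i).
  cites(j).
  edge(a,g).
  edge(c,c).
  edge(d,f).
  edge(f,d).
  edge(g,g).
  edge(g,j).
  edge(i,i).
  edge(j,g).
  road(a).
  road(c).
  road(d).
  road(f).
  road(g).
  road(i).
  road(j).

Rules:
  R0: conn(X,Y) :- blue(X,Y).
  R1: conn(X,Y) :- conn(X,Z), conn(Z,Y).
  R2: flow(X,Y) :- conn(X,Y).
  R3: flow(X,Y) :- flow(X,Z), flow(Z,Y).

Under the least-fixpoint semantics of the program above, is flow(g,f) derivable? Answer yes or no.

yes

round 1: derive conn(a,g) via R0 from blue(a,g)
round 1: derive conn(c,a) via R0 from blue(c,a)
round 1: derive conn(c,f) via R0 from blue(c,f)
round 1: derive conn(c,j) via R0 from blue(c,j)
round 1: derive conn(d,j) via R0 from blue(d,j)
round 1: derive conn(g,c) via R0 from blue(g,c)
round 1: derive conn(g,f) via R0 from blue(g,f)
round 1: derive conn(i,a) via R0 from blue(i,a)
round 1: derive conn(j,d) via R0 from blue(j,d)
round 1: derive conn(j,g) via R0 from blue(j,g)
round 1: derive conn(j,j) via R0 from blue(j,j)
round 2: derive conn(a,c) via R1 from conn(a,g), conn(g,c)
round 2: derive conn(a,f) via R1 from conn(a,g), conn(g,f)
round 2: derive conn(c,d) via R1 from conn(c,j), conn(j,d)
round 2: derive conn(c,g) via R1 from conn(c,a), conn(a,g)
round 2: derive conn(d,d) via R1 from conn(d,j), conn(j,d)
round 2: derive conn(d,g) via R1 from conn(d,j), conn(j,g)
round 2: derive conn(g,a) via R1 from conn(g,c), conn(c,a)
round 2: derive conn(g,j) via R1 from conn(g,c), conn(c,j)
round 2: derive conn(i,g) via R1 from conn(i,a), conn(a,g)
round 2: derive conn(j,c) via R1 from conn(j,g), conn(g,c)
round 2: derive conn(j,f) via R1 from conn(j,g), conn(g,f)
round 2: derive flow(a,g) via R2 from conn(a,g)
round 2: derive flow(c,a) via R2 from conn(c,a)
round 2: derive flow(c,f) via R2 from conn(c,f)
round 2: derive flow(c,j) via R2 from conn(c,j)
round 2: derive flow(d,j) via R2 from conn(d,j)
round 2: derive flow(g,c) via R2 from conn(g,c)
round 2: derive flow(g,f) via R2 from conn(g,f)
round 2: derive flow(i,a) via R2 from conn(i,a)
round 2: derive flow(j,d) via R2 from conn(j,d)
round 2: derive flow(j,g) via R2 from conn(j,g)
round 2: derive flow(j,j) via R2 from conn(j,j)
round 3: derive conn(a,a) via R1 from conn(a,c), conn(c,a)
round 3: derive conn(a,d) via R1 from conn(a,c), conn(c,d)
round 3: derive conn(a,j) via R1 from conn(a,c), conn(c,j)
round 3: derive conn(c,c) via R1 from conn(c,a), conn(a,c)
round 3: derive conn(d,a) via R1 from conn(d,g), conn(g,a)
round 3: derive conn(d,c) via R1 from conn(d,g), conn(g,c)
round 3: derive conn(d,f) via R1 from conn(d,g), conn(g,f)
round 3: derive conn(g,d) via R1 from conn(g,c), conn(c,d)
round 3: derive conn(g,g) via R1 from conn(g,a), conn(a,g)
round 3: derive conn(i,c) via R1 from conn(i,a), conn(a,c)
round 3: derive conn(i,f) via R1 from conn(i,a), conn(a,f)
round 3: derive conn(i,j) via R1 from conn(i,g), conn(g,j)
round 3: derive conn(j,a) via R1 from conn(j,c), conn(c,a)
round 3: derive flow(a,c) via R2 from conn(a,c)
round 3: derive flow(a,f) via R2 from conn(a,f)
round 3: derive flow(c,d) via R2 from conn(c,d)
round 3: derive flow(c,g) via R2 from conn(c,g)
round 3: derive flow(d,d) via R2 from conn(d,d)
round 3: derive flow(d,g) via R2 from conn(d,g)
round 3: derive flow(g,a) via R2 from conn(g,a)
round 3: derive flow(g,j) via R2 from conn(g,j)
round 3: derive flow(i,g) via R2 from conn(i,g)
round 3: derive flow(j,c) via R2 from conn(j,c)
round 3: derive flow(j,f) via R2 from conn(j,f)
round 4: derive conn(i,d) via R1 from conn(i,a), conn(a,d)
round 4: derive flow(a,a) via R2 from conn(a,a)
round 4: derive flow(a,d) via R2 from conn(a,d)
round 4: derive flow(a,j) via R2 from conn(a,j)
round 4: derive flow(c,c) via R2 from conn(c,c)
round 4: derive flow(d,a) via R2 from conn(d,a)
round 4: derive flow(d,c) via R2 from conn(d,c)
round 4: derive flow(d,f) via R2 from conn(d,f)
round 4: derive flow(g,d) via R2 from conn(g,d)
round 4: derive flow(g,g) via R2 from conn(g,g)
round 4: derive flow(i,c) via R2 from conn(i,c)
round 4: derive flow(i,f) via R2 from conn(i,f)
round 4: derive flow(i,j) via R2 from conn(i,j)
round 4: derive flow(j,a) via R2 from conn(j,a)
round 5: derive flow(i,d) via R2 from conn(i,d)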